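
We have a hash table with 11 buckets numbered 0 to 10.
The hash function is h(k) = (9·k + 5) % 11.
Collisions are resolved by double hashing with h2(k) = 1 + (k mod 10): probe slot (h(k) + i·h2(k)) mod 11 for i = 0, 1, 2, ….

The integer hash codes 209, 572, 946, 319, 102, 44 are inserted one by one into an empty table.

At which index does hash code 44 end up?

209 hashes to 5; slot 5 is free → place at 5.
572 hashes to 5, h2=3; 5 taken → place at 8.
946 hashes to 5, h2=7; 5 taken → place at 1.
319 hashes to 5, h2=10; 5 taken → place at 4.
102 hashes to 10; slot 10 is free → place at 10.
44 hashes to 5, h2=5; 5,10,4 taken → place at 9.
Table: [_, 946, _, _, 319, 209, _, _, 572, 44, 102]

9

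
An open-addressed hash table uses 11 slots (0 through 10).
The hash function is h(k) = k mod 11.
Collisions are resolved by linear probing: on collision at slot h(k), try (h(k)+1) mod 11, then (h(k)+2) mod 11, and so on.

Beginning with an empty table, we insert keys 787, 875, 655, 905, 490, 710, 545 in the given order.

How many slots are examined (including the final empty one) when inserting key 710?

787: h=6 → slot 6
875: h=6, probe 6,7 → slot 7
655: h=6, probe 6,7,8 → slot 8
905: h=3 → slot 3
490: h=6, probe 6,7,8,9 → slot 9
710: h=6, probe 6,7,8,9,10 → slot 10
545: h=6, probe 6,7,8,9,10,0 → slot 0
Table: [545, —, —, 905, —, —, 787, 875, 655, 490, 710]

5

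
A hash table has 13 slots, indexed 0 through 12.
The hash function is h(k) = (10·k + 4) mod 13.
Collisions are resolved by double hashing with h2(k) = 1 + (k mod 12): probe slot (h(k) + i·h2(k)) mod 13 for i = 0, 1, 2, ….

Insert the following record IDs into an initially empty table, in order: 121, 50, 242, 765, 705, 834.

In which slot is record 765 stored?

7

Insert 121: h=5, slot 5 empty → index 5.
Insert 50: h=10, slot 10 empty → index 10.
Insert 242: h=6, slot 6 empty → index 6.
Insert 765: h=10, h2=10, slot 10 occupied → index 7.
Insert 705: h=8, slot 8 empty → index 8.
Insert 834: h=11, slot 11 empty → index 11.
Table: [_, _, _, _, _, 121, 242, 765, 705, _, 50, 834, _]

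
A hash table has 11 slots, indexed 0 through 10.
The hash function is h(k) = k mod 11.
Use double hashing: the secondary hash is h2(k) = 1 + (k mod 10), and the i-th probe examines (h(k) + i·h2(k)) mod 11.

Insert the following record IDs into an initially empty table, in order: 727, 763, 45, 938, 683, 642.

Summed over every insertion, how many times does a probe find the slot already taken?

4

727: h=1 → slot 1
763: h=4 → slot 4
45: h=1, h2=6, probe 1,7 → slot 7
938: h=3 → slot 3
683: h=1, h2=4, probe 1,5 → slot 5
642: h=4, h2=3, probe 4,7,10 → slot 10
Table: [., 727, ., 938, 763, 683, ., 45, ., ., 642]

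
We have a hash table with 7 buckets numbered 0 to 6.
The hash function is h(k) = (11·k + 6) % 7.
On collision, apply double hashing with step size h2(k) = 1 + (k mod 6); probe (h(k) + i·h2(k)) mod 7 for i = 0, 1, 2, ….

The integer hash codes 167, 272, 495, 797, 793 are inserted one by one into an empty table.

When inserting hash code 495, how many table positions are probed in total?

3

167 hashes to 2; slot 2 is free => place at 2.
272 hashes to 2, h2=3; 2 taken => place at 5.
495 hashes to 5, h2=4; 5,2 taken => place at 6.
797 hashes to 2, h2=6; 2 taken => place at 1.
793 hashes to 0; slot 0 is free => place at 0.
Table: [793, 797, 167, —, —, 272, 495]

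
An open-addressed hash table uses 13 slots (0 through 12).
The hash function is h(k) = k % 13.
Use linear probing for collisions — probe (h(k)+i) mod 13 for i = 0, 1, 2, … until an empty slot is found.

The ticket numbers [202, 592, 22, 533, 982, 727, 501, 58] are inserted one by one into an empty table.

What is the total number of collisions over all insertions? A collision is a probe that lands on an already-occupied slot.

8

202: h=7 -> slot 7
592: h=7, probe 7,8 -> slot 8
22: h=9 -> slot 9
533: h=0 -> slot 0
982: h=7, probe 7,8,9,10 -> slot 10
727: h=12 -> slot 12
501: h=7, probe 7,8,9,10,11 -> slot 11
58: h=6 -> slot 6
Table: [533, —, —, —, —, —, 58, 202, 592, 22, 982, 501, 727]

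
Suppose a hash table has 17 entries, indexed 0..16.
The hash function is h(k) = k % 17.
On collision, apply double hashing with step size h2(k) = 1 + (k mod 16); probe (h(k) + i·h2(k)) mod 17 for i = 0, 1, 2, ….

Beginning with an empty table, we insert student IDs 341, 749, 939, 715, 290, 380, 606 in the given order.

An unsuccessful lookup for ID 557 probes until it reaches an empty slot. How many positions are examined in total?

341 hashes to 1; slot 1 is free → place at 1.
749 hashes to 1, h2=14; 1 taken → place at 15.
939 hashes to 4; slot 4 is free → place at 4.
715 hashes to 1, h2=12; 1 taken → place at 13.
290 hashes to 1, h2=3; 1,4 taken → place at 7.
380 hashes to 6; slot 6 is free → place at 6.
606 hashes to 11; slot 11 is free → place at 11.
Table: [—, 341, —, —, 939, —, 380, 290, —, —, —, 606, —, 715, —, 749, —]
Lookup 557: h=13, h2=14, probe 13,10 → slot 10 empty, not found.

2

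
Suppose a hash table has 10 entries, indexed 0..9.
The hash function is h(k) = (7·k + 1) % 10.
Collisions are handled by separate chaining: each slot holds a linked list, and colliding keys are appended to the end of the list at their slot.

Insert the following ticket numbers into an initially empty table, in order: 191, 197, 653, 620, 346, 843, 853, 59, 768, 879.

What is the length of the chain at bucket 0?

1

Insert 191: h=8, bucket 8 empty -> new chain.
Insert 197: h=0, bucket 0 empty -> new chain.
Insert 653: h=2, bucket 2 empty -> new chain.
Insert 620: h=1, bucket 1 empty -> new chain.
Insert 346: h=3, bucket 3 empty -> new chain.
Insert 843: h=2, bucket 2 nonempty -> append to chain.
Insert 853: h=2, bucket 2 nonempty -> append to chain.
Insert 59: h=4, bucket 4 empty -> new chain.
Insert 768: h=7, bucket 7 empty -> new chain.
Insert 879: h=4, bucket 4 nonempty -> append to chain.
Final buckets:
0: 197
1: 620
2: 653 -> 843 -> 853
3: 346
4: 59 -> 879
5: ∅
6: ∅
7: 768
8: 191
9: ∅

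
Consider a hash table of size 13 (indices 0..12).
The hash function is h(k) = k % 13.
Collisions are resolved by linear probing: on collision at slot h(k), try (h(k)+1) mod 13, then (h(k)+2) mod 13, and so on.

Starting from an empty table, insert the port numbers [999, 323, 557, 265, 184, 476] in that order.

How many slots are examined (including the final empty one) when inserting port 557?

999: h=11 → slot 11
323: h=11, probe 11,12 → slot 12
557: h=11, probe 11,12,0 → slot 0
265: h=5 → slot 5
184: h=2 → slot 2
476: h=8 → slot 8
Table: [557, -, 184, -, -, 265, -, -, 476, -, -, 999, 323]

3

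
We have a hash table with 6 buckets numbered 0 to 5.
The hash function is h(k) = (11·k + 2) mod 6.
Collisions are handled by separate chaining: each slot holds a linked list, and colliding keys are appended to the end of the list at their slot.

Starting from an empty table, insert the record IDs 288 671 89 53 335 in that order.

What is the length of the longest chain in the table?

4

Insert 288: h=2, bucket 2 empty → new chain.
Insert 671: h=3, bucket 3 empty → new chain.
Insert 89: h=3, bucket 3 nonempty → append to chain.
Insert 53: h=3, bucket 3 nonempty → append to chain.
Insert 335: h=3, bucket 3 nonempty → append to chain.
Final buckets:
0: —
1: —
2: 288
3: 671 -> 89 -> 53 -> 335
4: —
5: —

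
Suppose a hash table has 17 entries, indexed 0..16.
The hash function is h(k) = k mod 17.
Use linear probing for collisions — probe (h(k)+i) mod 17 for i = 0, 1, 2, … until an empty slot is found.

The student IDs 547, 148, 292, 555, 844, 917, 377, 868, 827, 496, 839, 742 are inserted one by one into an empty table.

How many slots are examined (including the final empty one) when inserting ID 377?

3

Insert 547: h=3, slot 3 empty => index 3.
Insert 148: h=12, slot 12 empty => index 12.
Insert 292: h=3, slot 3 occupied => index 4.
Insert 555: h=11, slot 11 empty => index 11.
Insert 844: h=11, slots 11,12 occupied => index 13.
Insert 917: h=16, slot 16 empty => index 16.
Insert 377: h=3, slots 3,4 occupied => index 5.
Insert 868: h=1, slot 1 empty => index 1.
Insert 827: h=11, slots 11,12,13 occupied => index 14.
Insert 496: h=3, slots 3,4,5 occupied => index 6.
Insert 839: h=6, slot 6 occupied => index 7.
Insert 742: h=11, slots 11,12,13,14 occupied => index 15.
Table: [—, 868, —, 547, 292, 377, 496, 839, —, —, —, 555, 148, 844, 827, 742, 917]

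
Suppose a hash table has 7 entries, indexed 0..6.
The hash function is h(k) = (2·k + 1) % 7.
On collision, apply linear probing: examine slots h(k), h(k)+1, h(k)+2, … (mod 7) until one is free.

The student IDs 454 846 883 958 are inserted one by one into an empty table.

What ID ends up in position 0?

454 hashes to 6; slot 6 is free → place at 6.
846 hashes to 6; 6 taken → place at 0.
883 hashes to 3; slot 3 is free → place at 3.
958 hashes to 6; 6,0 taken → place at 1.
Table: [846, 958, ., 883, ., ., 454]

846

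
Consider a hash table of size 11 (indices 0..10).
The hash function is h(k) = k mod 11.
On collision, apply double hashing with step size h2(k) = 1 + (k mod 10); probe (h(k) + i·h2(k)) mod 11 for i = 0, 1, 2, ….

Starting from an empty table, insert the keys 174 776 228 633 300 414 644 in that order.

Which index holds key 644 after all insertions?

0

Insert 174: h=9, slot 9 empty -> index 9.
Insert 776: h=6, slot 6 empty -> index 6.
Insert 228: h=8, slot 8 empty -> index 8.
Insert 633: h=6, h2=4, slot 6 occupied -> index 10.
Insert 300: h=3, slot 3 empty -> index 3.
Insert 414: h=7, slot 7 empty -> index 7.
Insert 644: h=6, h2=5, slot 6 occupied -> index 0.
Table: [644, _, _, 300, _, _, 776, 414, 228, 174, 633]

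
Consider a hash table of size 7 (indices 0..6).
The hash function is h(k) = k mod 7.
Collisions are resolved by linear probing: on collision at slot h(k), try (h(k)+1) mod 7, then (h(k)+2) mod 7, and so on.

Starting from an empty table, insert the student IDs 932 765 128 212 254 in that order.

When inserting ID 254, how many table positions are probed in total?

4

Insert 932: h=1, slot 1 empty → index 1.
Insert 765: h=2, slot 2 empty → index 2.
Insert 128: h=2, slot 2 occupied → index 3.
Insert 212: h=2, slots 2,3 occupied → index 4.
Insert 254: h=2, slots 2,3,4 occupied → index 5.
Table: [., 932, 765, 128, 212, 254, .]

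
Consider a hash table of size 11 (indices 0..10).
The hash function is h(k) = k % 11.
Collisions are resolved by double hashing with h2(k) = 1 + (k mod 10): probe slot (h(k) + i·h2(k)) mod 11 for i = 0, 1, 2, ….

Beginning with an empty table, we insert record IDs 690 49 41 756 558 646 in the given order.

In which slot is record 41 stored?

690: h=8 => slot 8
49: h=5 => slot 5
41: h=8, h2=2, probe 8,10 => slot 10
756: h=8, h2=7, probe 8,4 => slot 4
558: h=8, h2=9, probe 8,6 => slot 6
646: h=8, h2=7, probe 8,4,0 => slot 0
Table: [646, -, -, -, 756, 49, 558, -, 690, -, 41]

10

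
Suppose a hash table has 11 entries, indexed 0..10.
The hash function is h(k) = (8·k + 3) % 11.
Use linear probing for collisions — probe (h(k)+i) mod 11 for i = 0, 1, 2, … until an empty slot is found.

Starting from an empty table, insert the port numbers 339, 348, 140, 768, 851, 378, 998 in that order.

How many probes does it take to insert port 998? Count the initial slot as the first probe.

339: h=9 → slot 9
348: h=4 → slot 4
140: h=1 → slot 1
768: h=9, probe 9,10 → slot 10
851: h=2 → slot 2
378: h=2, probe 2,3 → slot 3
998: h=1, probe 1,2,3,4,5 → slot 5
Table: [∅, 140, 851, 378, 348, 998, ∅, ∅, ∅, 339, 768]

5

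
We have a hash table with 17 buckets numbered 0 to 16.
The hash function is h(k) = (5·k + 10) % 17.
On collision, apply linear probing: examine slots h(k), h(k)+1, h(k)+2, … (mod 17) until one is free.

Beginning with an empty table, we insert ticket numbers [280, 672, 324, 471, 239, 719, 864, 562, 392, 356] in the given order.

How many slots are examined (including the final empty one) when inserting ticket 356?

2

280: h=16 => slot 16
672: h=4 => slot 4
324: h=15 => slot 15
471: h=2 => slot 2
239: h=15, probe 15,16,0 => slot 0
719: h=1 => slot 1
864: h=12 => slot 12
562: h=15, probe 15,16,0,1,2,3 => slot 3
392: h=15, probe 15,16,0,1,2,3,4,5 => slot 5
356: h=5, probe 5,6 => slot 6
Table: [239, 719, 471, 562, 672, 392, 356, -, -, -, -, -, 864, -, -, 324, 280]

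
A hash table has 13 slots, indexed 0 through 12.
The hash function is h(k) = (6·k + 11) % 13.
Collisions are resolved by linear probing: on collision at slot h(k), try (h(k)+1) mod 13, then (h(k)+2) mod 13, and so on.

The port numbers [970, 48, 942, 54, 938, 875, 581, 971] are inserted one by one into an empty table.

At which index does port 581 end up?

Insert 970: h=7, slot 7 empty -> index 7.
Insert 48: h=0, slot 0 empty -> index 0.
Insert 942: h=8, slot 8 empty -> index 8.
Insert 54: h=10, slot 10 empty -> index 10.
Insert 938: h=10, slot 10 occupied -> index 11.
Insert 875: h=9, slot 9 empty -> index 9.
Insert 581: h=0, slot 0 occupied -> index 1.
Insert 971: h=0, slots 0,1 occupied -> index 2.
Table: [48, 581, 971, ∅, ∅, ∅, ∅, 970, 942, 875, 54, 938, ∅]

1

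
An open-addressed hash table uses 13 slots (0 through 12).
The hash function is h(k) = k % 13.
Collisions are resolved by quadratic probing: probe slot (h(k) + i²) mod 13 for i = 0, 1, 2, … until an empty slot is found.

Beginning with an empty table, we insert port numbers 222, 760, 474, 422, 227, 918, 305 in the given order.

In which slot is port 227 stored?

2

222 hashes to 1; slot 1 is free → place at 1.
760 hashes to 6; slot 6 is free → place at 6.
474 hashes to 6; 6 taken → place at 7.
422 hashes to 6; 6,7 taken → place at 10.
227 hashes to 6; 6,7,10 taken → place at 2.
918 hashes to 8; slot 8 is free → place at 8.
305 hashes to 6; 6,7,10,2 taken → place at 9.
Table: [_, 222, 227, _, _, _, 760, 474, 918, 305, 422, _, _]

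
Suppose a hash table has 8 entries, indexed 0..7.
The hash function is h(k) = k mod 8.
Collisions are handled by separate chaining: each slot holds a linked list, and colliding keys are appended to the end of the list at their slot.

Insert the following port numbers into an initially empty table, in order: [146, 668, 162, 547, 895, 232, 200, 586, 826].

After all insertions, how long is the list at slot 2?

4

Insert 146: h=2, bucket 2 empty → new chain.
Insert 668: h=4, bucket 4 empty → new chain.
Insert 162: h=2, bucket 2 nonempty → append to chain.
Insert 547: h=3, bucket 3 empty → new chain.
Insert 895: h=7, bucket 7 empty → new chain.
Insert 232: h=0, bucket 0 empty → new chain.
Insert 200: h=0, bucket 0 nonempty → append to chain.
Insert 586: h=2, bucket 2 nonempty → append to chain.
Insert 826: h=2, bucket 2 nonempty → append to chain.
Final buckets:
0: 232 -> 200
1: -
2: 146 -> 162 -> 586 -> 826
3: 547
4: 668
5: -
6: -
7: 895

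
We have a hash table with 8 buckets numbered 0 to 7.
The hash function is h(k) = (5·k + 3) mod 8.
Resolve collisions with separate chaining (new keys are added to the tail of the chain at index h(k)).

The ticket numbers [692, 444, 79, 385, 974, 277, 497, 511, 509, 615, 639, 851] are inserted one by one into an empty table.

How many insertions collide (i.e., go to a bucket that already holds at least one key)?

692 -> bucket 7
444 -> bucket 7 (collision)
79 -> bucket 6
385 -> bucket 0
974 -> bucket 1
277 -> bucket 4
497 -> bucket 0 (collision)
511 -> bucket 6 (collision)
509 -> bucket 4 (collision)
615 -> bucket 6 (collision)
639 -> bucket 6 (collision)
851 -> bucket 2
Final buckets:
0: 385 -> 497
1: 974
2: 851
3: _
4: 277 -> 509
5: _
6: 79 -> 511 -> 615 -> 639
7: 692 -> 444

6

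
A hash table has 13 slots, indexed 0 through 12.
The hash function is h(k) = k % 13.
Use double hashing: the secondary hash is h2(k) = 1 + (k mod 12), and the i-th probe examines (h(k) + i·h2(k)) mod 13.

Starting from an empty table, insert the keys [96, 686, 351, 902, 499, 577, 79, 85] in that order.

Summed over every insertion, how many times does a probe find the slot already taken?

6

96: h=5 → slot 5
686: h=10 → slot 10
351: h=0 → slot 0
902: h=5, h2=3, probe 5,8 → slot 8
499: h=5, h2=8, probe 5,0,8,3 → slot 3
577: h=5, h2=2, probe 5,7 → slot 7
79: h=1 → slot 1
85: h=7, h2=2, probe 7,9 → slot 9
Table: [351, 79, ∅, 499, ∅, 96, ∅, 577, 902, 85, 686, ∅, ∅]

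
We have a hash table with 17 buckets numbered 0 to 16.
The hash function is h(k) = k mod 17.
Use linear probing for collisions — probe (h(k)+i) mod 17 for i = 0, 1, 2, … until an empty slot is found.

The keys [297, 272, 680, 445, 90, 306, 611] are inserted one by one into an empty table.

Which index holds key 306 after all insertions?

297 hashes to 8; slot 8 is free => place at 8.
272 hashes to 0; slot 0 is free => place at 0.
680 hashes to 0; 0 taken => place at 1.
445 hashes to 3; slot 3 is free => place at 3.
90 hashes to 5; slot 5 is free => place at 5.
306 hashes to 0; 0,1 taken => place at 2.
611 hashes to 16; slot 16 is free => place at 16.
Table: [272, 680, 306, 445, _, 90, _, _, 297, _, _, _, _, _, _, _, 611]

2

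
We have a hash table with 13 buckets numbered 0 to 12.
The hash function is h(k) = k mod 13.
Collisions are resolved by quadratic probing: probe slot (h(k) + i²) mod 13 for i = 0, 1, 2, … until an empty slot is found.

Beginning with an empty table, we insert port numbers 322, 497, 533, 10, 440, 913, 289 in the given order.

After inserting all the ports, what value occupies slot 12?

440

322 hashes to 10; slot 10 is free → place at 10.
497 hashes to 3; slot 3 is free → place at 3.
533 hashes to 0; slot 0 is free → place at 0.
10 hashes to 10; 10 taken → place at 11.
440 hashes to 11; 11 taken → place at 12.
913 hashes to 3; 3 taken → place at 4.
289 hashes to 3; 3,4 taken → place at 7.
Table: [533, —, —, 497, 913, —, —, 289, —, —, 322, 10, 440]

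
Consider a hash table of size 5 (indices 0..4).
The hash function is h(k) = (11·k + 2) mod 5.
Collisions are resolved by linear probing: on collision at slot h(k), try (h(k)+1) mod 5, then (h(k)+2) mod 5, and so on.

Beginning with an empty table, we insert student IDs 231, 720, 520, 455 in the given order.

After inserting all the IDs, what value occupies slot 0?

231 hashes to 3; slot 3 is free → place at 3.
720 hashes to 2; slot 2 is free → place at 2.
520 hashes to 2; 2,3 taken → place at 4.
455 hashes to 2; 2,3,4 taken → place at 0.
Table: [455, ∅, 720, 231, 520]

455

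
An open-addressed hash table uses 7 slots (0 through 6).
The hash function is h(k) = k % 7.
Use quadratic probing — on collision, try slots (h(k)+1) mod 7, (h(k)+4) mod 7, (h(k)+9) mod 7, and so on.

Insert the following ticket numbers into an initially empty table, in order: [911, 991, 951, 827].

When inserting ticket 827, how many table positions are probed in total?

2

911 hashes to 1; slot 1 is free -> place at 1.
991 hashes to 4; slot 4 is free -> place at 4.
951 hashes to 6; slot 6 is free -> place at 6.
827 hashes to 1; 1 taken -> place at 2.
Table: [., 911, 827, ., 991, ., 951]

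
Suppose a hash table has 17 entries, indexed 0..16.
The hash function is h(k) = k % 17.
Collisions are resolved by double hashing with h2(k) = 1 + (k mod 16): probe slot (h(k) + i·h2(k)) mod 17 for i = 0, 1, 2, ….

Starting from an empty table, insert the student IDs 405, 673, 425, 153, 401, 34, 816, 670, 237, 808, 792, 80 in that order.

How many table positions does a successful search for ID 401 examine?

2

405 hashes to 14; slot 14 is free -> place at 14.
673 hashes to 10; slot 10 is free -> place at 10.
425 hashes to 0; slot 0 is free -> place at 0.
153 hashes to 0, h2=10; 0,10 taken -> place at 3.
401 hashes to 10, h2=2; 10 taken -> place at 12.
34 hashes to 0, h2=3; 0,3 taken -> place at 6.
816 hashes to 0, h2=1; 0 taken -> place at 1.
670 hashes to 7; slot 7 is free -> place at 7.
237 hashes to 16; slot 16 is free -> place at 16.
808 hashes to 9; slot 9 is free -> place at 9.
792 hashes to 10, h2=9; 10 taken -> place at 2.
80 hashes to 12, h2=1; 12 taken -> place at 13.
Table: [425, 816, 792, 153, _, _, 34, 670, _, 808, 673, _, 401, 80, 405, _, 237]
Lookup 401: h=10, h2=2, probe 10,12 → found at 12.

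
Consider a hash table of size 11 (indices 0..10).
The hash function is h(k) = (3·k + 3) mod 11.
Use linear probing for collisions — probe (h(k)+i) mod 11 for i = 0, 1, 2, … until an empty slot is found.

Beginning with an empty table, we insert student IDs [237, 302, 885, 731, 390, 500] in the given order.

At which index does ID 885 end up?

237 hashes to 10; slot 10 is free -> place at 10.
302 hashes to 7; slot 7 is free -> place at 7.
885 hashes to 7; 7 taken -> place at 8.
731 hashes to 7; 7,8 taken -> place at 9.
390 hashes to 7; 7,8,9,10 taken -> place at 0.
500 hashes to 7; 7,8,9,10,0 taken -> place at 1.
Table: [390, 500, —, —, —, —, —, 302, 885, 731, 237]

8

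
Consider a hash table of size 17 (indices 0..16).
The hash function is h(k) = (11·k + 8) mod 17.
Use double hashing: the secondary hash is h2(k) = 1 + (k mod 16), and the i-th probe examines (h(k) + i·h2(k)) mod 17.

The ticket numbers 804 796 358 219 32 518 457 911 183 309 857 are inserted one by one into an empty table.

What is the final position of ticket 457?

Insert 804: h=12, slot 12 empty → index 12.
Insert 796: h=9, slot 9 empty → index 9.
Insert 358: h=2, slot 2 empty → index 2.
Insert 219: h=3, slot 3 empty → index 3.
Insert 32: h=3, h2=1, slot 3 occupied → index 4.
Insert 518: h=11, slot 11 empty → index 11.
Insert 457: h=3, h2=10, slot 3 occupied → index 13.
Insert 911: h=16, slot 16 empty → index 16.
Insert 183: h=15, slot 15 empty → index 15.
Insert 309: h=7, slot 7 empty → index 7.
Insert 857: h=0, slot 0 empty → index 0.
Table: [857, ∅, 358, 219, 32, ∅, ∅, 309, ∅, 796, ∅, 518, 804, 457, ∅, 183, 911]

13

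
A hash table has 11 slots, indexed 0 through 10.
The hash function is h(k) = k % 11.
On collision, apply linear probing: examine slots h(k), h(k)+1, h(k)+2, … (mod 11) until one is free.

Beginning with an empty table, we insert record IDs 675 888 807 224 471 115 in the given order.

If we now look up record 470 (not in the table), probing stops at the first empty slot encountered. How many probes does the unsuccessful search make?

3

675 hashes to 4; slot 4 is free -> place at 4.
888 hashes to 8; slot 8 is free -> place at 8.
807 hashes to 4; 4 taken -> place at 5.
224 hashes to 4; 4,5 taken -> place at 6.
471 hashes to 9; slot 9 is free -> place at 9.
115 hashes to 5; 5,6 taken -> place at 7.
Table: [_, _, _, _, 675, 807, 224, 115, 888, 471, _]
Lookup 470: h=8, probe 8,9,10 → slot 10 empty, not found.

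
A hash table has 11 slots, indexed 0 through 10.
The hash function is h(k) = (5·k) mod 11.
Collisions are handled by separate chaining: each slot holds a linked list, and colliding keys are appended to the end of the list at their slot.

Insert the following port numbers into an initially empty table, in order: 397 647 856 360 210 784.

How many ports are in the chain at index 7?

Insert 397: h=5, bucket 5 empty → new chain.
Insert 647: h=1, bucket 1 empty → new chain.
Insert 856: h=1, bucket 1 nonempty → append to chain.
Insert 360: h=7, bucket 7 empty → new chain.
Insert 210: h=5, bucket 5 nonempty → append to chain.
Insert 784: h=4, bucket 4 empty → new chain.
Final buckets:
0: -
1: 647 -> 856
2: -
3: -
4: 784
5: 397 -> 210
6: -
7: 360
8: -
9: -
10: -

1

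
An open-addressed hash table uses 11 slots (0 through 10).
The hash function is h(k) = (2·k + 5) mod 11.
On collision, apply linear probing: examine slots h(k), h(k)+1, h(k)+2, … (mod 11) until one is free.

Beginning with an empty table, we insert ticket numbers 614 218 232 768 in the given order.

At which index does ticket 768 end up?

614: h=1 → slot 1
218: h=1, probe 1,2 → slot 2
232: h=7 → slot 7
768: h=1, probe 1,2,3 → slot 3
Table: [—, 614, 218, 768, —, —, —, 232, —, —, —]

3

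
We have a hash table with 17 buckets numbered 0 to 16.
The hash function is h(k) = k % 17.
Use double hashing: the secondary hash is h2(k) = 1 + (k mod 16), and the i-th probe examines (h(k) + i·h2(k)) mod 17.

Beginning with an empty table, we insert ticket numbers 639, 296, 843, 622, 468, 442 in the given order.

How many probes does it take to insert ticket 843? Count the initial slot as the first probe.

2

Insert 639: h=10, slot 10 empty => index 10.
Insert 296: h=7, slot 7 empty => index 7.
Insert 843: h=10, h2=12, slot 10 occupied => index 5.
Insert 622: h=10, h2=15, slot 10 occupied => index 8.
Insert 468: h=9, slot 9 empty => index 9.
Insert 442: h=0, slot 0 empty => index 0.
Table: [442, ., ., ., ., 843, ., 296, 622, 468, 639, ., ., ., ., ., .]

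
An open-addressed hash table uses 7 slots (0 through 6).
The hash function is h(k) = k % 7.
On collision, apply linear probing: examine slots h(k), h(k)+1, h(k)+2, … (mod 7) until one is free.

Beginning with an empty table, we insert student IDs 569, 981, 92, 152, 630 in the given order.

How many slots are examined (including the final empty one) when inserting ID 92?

3

569 hashes to 2; slot 2 is free -> place at 2.
981 hashes to 1; slot 1 is free -> place at 1.
92 hashes to 1; 1,2 taken -> place at 3.
152 hashes to 5; slot 5 is free -> place at 5.
630 hashes to 0; slot 0 is free -> place at 0.
Table: [630, 981, 569, 92, _, 152, _]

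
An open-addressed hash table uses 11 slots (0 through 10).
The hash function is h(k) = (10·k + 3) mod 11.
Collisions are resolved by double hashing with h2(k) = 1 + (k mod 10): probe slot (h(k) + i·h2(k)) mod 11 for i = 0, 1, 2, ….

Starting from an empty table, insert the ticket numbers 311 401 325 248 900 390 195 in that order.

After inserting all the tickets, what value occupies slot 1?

311 hashes to 0; slot 0 is free => place at 0.
401 hashes to 9; slot 9 is free => place at 9.
325 hashes to 8; slot 8 is free => place at 8.
248 hashes to 8, h2=9; 8 taken => place at 6.
900 hashes to 5; slot 5 is free => place at 5.
390 hashes to 9, h2=1; 9 taken => place at 10.
195 hashes to 6, h2=6; 6 taken => place at 1.
Table: [311, 195, _, _, _, 900, 248, _, 325, 401, 390]

195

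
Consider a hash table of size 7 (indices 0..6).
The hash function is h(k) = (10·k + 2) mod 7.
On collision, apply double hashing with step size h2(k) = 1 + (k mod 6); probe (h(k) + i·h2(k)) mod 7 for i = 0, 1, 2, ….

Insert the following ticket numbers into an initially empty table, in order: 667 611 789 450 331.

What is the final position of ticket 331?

5

Insert 667: h=1, slot 1 empty -> index 1.
Insert 611: h=1, h2=6, slot 1 occupied -> index 0.
Insert 789: h=3, slot 3 empty -> index 3.
Insert 450: h=1, h2=1, slot 1 occupied -> index 2.
Insert 331: h=1, h2=2, slots 1,3 occupied -> index 5.
Table: [611, 667, 450, 789, —, 331, —]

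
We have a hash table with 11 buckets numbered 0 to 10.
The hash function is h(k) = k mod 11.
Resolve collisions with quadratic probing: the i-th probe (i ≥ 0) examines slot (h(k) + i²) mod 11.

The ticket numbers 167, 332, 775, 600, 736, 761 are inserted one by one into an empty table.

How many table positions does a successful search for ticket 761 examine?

4

167: h=2 => slot 2
332: h=2, probe 2,3 => slot 3
775: h=5 => slot 5
600: h=6 => slot 6
736: h=10 => slot 10
761: h=2, probe 2,3,6,0 => slot 0
Table: [761, —, 167, 332, —, 775, 600, —, —, —, 736]
Lookup 761: h=2, probe 2,3,6,0 → found at 0.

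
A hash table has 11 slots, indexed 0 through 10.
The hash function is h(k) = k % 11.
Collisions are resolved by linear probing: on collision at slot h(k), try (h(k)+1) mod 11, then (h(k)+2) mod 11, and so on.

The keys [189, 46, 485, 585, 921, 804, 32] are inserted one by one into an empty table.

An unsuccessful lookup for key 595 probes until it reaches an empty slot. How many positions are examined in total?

6

Insert 189: h=2, slot 2 empty → index 2.
Insert 46: h=2, slot 2 occupied → index 3.
Insert 485: h=1, slot 1 empty → index 1.
Insert 585: h=2, slots 2,3 occupied → index 4.
Insert 921: h=8, slot 8 empty → index 8.
Insert 804: h=1, slots 1,2,3,4 occupied → index 5.
Insert 32: h=10, slot 10 empty → index 10.
Table: [_, 485, 189, 46, 585, 804, _, _, 921, _, 32]
Lookup 595: h=1, probe 1,2,3,4,5,6 → slot 6 empty, not found.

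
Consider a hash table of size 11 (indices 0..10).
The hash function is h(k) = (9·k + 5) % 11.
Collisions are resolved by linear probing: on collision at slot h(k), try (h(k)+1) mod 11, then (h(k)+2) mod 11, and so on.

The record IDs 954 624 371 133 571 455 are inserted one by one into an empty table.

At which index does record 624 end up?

Insert 954: h=0, slot 0 empty -> index 0.
Insert 624: h=0, slot 0 occupied -> index 1.
Insert 371: h=0, slots 0,1 occupied -> index 2.
Insert 133: h=3, slot 3 empty -> index 3.
Insert 571: h=7, slot 7 empty -> index 7.
Insert 455: h=8, slot 8 empty -> index 8.
Table: [954, 624, 371, 133, -, -, -, 571, 455, -, -]

1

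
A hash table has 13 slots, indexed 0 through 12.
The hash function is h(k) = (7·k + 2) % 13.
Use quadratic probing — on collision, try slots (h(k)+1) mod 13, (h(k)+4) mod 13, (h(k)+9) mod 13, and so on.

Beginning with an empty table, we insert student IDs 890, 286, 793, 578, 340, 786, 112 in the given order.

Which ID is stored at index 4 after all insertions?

340

890 hashes to 5; slot 5 is free → place at 5.
286 hashes to 2; slot 2 is free → place at 2.
793 hashes to 2; 2 taken → place at 3.
578 hashes to 5; 5 taken → place at 6.
340 hashes to 3; 3 taken → place at 4.
786 hashes to 5; 5,6 taken → place at 9.
112 hashes to 6; 6 taken → place at 7.
Table: [—, —, 286, 793, 340, 890, 578, 112, —, 786, —, —, —]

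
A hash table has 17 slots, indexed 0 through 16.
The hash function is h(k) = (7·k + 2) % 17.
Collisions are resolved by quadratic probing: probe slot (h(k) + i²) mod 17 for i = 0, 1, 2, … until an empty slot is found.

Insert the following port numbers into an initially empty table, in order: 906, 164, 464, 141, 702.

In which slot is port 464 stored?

4

Insert 906: h=3, slot 3 empty => index 3.
Insert 164: h=11, slot 11 empty => index 11.
Insert 464: h=3, slot 3 occupied => index 4.
Insert 141: h=3, slots 3,4 occupied => index 7.
Insert 702: h=3, slots 3,4,7 occupied => index 12.
Table: [—, —, —, 906, 464, —, —, 141, —, —, —, 164, 702, —, —, —, —]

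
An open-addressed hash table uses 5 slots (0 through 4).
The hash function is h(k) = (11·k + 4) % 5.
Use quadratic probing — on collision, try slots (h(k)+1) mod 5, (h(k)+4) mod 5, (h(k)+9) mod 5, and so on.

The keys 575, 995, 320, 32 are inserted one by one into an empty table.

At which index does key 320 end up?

575: h=4 => slot 4
995: h=4, probe 4,0 => slot 0
320: h=4, probe 4,0,3 => slot 3
32: h=1 => slot 1
Table: [995, 32, —, 320, 575]

3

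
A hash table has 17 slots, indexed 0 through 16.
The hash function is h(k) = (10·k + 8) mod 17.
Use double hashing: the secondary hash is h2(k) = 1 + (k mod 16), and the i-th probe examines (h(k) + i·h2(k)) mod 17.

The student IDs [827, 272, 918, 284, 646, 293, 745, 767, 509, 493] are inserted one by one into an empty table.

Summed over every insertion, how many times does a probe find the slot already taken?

Insert 827: h=16, slot 16 empty → index 16.
Insert 272: h=8, slot 8 empty → index 8.
Insert 918: h=8, h2=7, slot 8 occupied → index 15.
Insert 284: h=9, slot 9 empty → index 9.
Insert 646: h=8, h2=7, slots 8,15 occupied → index 5.
Insert 293: h=14, slot 14 empty → index 14.
Insert 745: h=12, slot 12 empty → index 12.
Insert 767: h=11, slot 11 empty → index 11.
Insert 509: h=15, h2=14, slots 15,12,9 occupied → index 6.
Insert 493: h=8, h2=14, slots 8,5 occupied → index 2.
Table: [—, —, 493, —, —, 646, 509, —, 272, 284, —, 767, 745, —, 293, 918, 827]

8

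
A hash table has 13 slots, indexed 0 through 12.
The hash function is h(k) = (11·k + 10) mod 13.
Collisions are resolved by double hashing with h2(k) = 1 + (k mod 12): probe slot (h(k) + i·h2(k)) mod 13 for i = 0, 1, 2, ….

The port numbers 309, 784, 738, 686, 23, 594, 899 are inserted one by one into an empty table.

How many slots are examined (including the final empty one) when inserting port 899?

Insert 309: h=3, slot 3 empty => index 3.
Insert 784: h=2, slot 2 empty => index 2.
Insert 738: h=3, h2=7, slot 3 occupied => index 10.
Insert 686: h=3, h2=3, slot 3 occupied => index 6.
Insert 23: h=3, h2=12, slots 3,2 occupied => index 1.
Insert 594: h=5, slot 5 empty => index 5.
Insert 899: h=6, h2=12, slots 6,5 occupied => index 4.
Table: [., 23, 784, 309, 899, 594, 686, ., ., ., 738, ., .]

3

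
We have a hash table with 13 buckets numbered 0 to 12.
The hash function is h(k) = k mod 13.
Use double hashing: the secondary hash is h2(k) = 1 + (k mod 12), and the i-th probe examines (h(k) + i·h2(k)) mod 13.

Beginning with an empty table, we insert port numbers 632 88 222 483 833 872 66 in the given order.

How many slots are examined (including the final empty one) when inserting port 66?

4

632 hashes to 8; slot 8 is free → place at 8.
88 hashes to 10; slot 10 is free → place at 10.
222 hashes to 1; slot 1 is free → place at 1.
483 hashes to 2; slot 2 is free → place at 2.
833 hashes to 1, h2=6; 1 taken → place at 7.
872 hashes to 1, h2=9; 1,10 taken → place at 6.
66 hashes to 1, h2=7; 1,8,2 taken → place at 9.
Table: [∅, 222, 483, ∅, ∅, ∅, 872, 833, 632, 66, 88, ∅, ∅]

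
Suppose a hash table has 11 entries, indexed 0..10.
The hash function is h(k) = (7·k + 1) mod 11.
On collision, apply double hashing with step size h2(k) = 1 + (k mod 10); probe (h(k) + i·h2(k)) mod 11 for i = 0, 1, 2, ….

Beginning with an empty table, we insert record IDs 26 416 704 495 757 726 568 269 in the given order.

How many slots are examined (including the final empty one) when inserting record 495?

3

26: h=7 → slot 7
416: h=9 → slot 9
704: h=1 → slot 1
495: h=1, h2=6, probe 1,7,2 → slot 2
757: h=9, h2=8, probe 9,6 → slot 6
726: h=1, h2=7, probe 1,8 → slot 8
568: h=6, h2=9, probe 6,4 → slot 4
269: h=3 → slot 3
Table: [-, 704, 495, 269, 568, -, 757, 26, 726, 416, -]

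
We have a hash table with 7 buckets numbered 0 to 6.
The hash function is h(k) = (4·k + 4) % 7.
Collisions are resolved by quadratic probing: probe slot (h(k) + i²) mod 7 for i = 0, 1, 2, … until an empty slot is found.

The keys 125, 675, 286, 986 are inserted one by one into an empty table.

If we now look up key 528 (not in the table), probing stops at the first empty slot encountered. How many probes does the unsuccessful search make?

125: h=0 -> slot 0
675: h=2 -> slot 2
286: h=0, probe 0,1 -> slot 1
986: h=0, probe 0,1,4 -> slot 4
Table: [125, 286, 675, _, 986, _, _]
Lookup 528: h=2, probe 2,3 → slot 3 empty, not found.

2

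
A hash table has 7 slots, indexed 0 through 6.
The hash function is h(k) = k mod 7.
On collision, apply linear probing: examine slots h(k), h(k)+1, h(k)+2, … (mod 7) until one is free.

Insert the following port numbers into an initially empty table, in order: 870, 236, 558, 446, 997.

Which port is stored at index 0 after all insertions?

446

870 hashes to 2; slot 2 is free => place at 2.
236 hashes to 5; slot 5 is free => place at 5.
558 hashes to 5; 5 taken => place at 6.
446 hashes to 5; 5,6 taken => place at 0.
997 hashes to 3; slot 3 is free => place at 3.
Table: [446, —, 870, 997, —, 236, 558]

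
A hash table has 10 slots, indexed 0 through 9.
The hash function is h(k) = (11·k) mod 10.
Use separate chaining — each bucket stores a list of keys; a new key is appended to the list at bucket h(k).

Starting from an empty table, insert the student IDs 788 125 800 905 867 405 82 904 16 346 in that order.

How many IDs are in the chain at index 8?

1

Insert 788: h=8, bucket 8 empty -> new chain.
Insert 125: h=5, bucket 5 empty -> new chain.
Insert 800: h=0, bucket 0 empty -> new chain.
Insert 905: h=5, bucket 5 nonempty -> append to chain.
Insert 867: h=7, bucket 7 empty -> new chain.
Insert 405: h=5, bucket 5 nonempty -> append to chain.
Insert 82: h=2, bucket 2 empty -> new chain.
Insert 904: h=4, bucket 4 empty -> new chain.
Insert 16: h=6, bucket 6 empty -> new chain.
Insert 346: h=6, bucket 6 nonempty -> append to chain.
Final buckets:
0: 800
1: ∅
2: 82
3: ∅
4: 904
5: 125 -> 905 -> 405
6: 16 -> 346
7: 867
8: 788
9: ∅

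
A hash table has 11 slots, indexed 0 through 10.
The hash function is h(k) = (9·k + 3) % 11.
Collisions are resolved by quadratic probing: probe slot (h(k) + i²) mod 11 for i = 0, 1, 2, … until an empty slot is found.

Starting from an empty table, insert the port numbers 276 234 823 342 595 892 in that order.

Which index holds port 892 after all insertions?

10

276: h=1 => slot 1
234: h=8 => slot 8
823: h=7 => slot 7
342: h=1, probe 1,2 => slot 2
595: h=1, probe 1,2,5 => slot 5
892: h=1, probe 1,2,5,10 => slot 10
Table: [∅, 276, 342, ∅, ∅, 595, ∅, 823, 234, ∅, 892]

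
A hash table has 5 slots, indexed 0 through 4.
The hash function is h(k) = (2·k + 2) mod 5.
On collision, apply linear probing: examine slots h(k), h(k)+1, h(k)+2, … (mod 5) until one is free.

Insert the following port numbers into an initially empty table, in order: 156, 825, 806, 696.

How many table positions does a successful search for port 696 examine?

Insert 156: h=4, slot 4 empty => index 4.
Insert 825: h=2, slot 2 empty => index 2.
Insert 806: h=4, slot 4 occupied => index 0.
Insert 696: h=4, slots 4,0 occupied => index 1.
Table: [806, 696, 825, _, 156]
Lookup 696: h=4, probe 4,0,1 → found at 1.

3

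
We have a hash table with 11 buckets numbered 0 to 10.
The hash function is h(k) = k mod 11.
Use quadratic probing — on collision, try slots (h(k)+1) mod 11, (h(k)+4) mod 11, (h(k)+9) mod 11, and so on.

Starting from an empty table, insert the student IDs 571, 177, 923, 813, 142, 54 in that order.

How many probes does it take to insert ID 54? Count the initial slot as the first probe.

5

571 hashes to 10; slot 10 is free -> place at 10.
177 hashes to 1; slot 1 is free -> place at 1.
923 hashes to 10; 10 taken -> place at 0.
813 hashes to 10; 10,0 taken -> place at 3.
142 hashes to 10; 10,0,3 taken -> place at 8.
54 hashes to 10; 10,0,3,8 taken -> place at 4.
Table: [923, 177, ∅, 813, 54, ∅, ∅, ∅, 142, ∅, 571]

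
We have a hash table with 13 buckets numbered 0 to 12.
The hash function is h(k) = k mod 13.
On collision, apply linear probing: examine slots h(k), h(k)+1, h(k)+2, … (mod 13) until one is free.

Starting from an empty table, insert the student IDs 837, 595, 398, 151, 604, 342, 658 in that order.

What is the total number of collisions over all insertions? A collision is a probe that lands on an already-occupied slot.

Insert 837: h=5, slot 5 empty => index 5.
Insert 595: h=10, slot 10 empty => index 10.
Insert 398: h=8, slot 8 empty => index 8.
Insert 151: h=8, slot 8 occupied => index 9.
Insert 604: h=6, slot 6 empty => index 6.
Insert 342: h=4, slot 4 empty => index 4.
Insert 658: h=8, slots 8,9,10 occupied => index 11.
Table: [_, _, _, _, 342, 837, 604, _, 398, 151, 595, 658, _]

4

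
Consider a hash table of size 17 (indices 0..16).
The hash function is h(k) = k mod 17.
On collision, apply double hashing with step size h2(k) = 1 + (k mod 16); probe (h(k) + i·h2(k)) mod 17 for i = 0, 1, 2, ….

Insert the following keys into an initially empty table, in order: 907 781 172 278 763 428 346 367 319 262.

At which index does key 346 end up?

0

907: h=6 => slot 6
781: h=16 => slot 16
172: h=2 => slot 2
278: h=6, h2=7, probe 6,13 => slot 13
763: h=15 => slot 15
428: h=3 => slot 3
346: h=6, h2=11, probe 6,0 => slot 0
367: h=10 => slot 10
319: h=13, h2=16, probe 13,12 => slot 12
262: h=7 => slot 7
Table: [346, ∅, 172, 428, ∅, ∅, 907, 262, ∅, ∅, 367, ∅, 319, 278, ∅, 763, 781]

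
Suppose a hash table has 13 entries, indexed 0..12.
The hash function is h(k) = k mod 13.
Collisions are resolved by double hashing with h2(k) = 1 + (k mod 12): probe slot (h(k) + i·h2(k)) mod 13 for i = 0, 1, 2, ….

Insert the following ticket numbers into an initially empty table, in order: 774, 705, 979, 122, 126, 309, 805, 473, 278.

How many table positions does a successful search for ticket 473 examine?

2

Insert 774: h=7, slot 7 empty => index 7.
Insert 705: h=3, slot 3 empty => index 3.
Insert 979: h=4, slot 4 empty => index 4.
Insert 122: h=5, slot 5 empty => index 5.
Insert 126: h=9, slot 9 empty => index 9.
Insert 309: h=10, slot 10 empty => index 10.
Insert 805: h=12, slot 12 empty => index 12.
Insert 473: h=5, h2=6, slot 5 occupied => index 11.
Insert 278: h=5, h2=3, slot 5 occupied => index 8.
Table: [-, -, -, 705, 979, 122, -, 774, 278, 126, 309, 473, 805]
Lookup 473: h=5, h2=6, probe 5,11 → found at 11.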